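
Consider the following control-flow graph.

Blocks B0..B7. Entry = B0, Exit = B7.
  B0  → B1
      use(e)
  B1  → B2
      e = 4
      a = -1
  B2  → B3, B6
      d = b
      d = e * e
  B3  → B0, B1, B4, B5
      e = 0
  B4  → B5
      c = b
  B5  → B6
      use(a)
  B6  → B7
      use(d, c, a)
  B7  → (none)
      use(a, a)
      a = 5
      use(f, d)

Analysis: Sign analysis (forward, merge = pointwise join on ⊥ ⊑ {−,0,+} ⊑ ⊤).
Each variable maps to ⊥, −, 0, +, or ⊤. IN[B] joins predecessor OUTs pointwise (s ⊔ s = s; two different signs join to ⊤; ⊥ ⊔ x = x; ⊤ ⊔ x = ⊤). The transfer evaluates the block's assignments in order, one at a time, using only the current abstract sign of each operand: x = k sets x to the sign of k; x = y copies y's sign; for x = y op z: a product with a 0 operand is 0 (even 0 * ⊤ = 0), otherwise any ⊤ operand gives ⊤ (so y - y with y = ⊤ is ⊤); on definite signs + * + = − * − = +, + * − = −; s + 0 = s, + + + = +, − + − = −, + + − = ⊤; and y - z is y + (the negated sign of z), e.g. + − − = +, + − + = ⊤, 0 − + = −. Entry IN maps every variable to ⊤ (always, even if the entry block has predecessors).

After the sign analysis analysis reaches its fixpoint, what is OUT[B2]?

Fixpoint table:
  B0:   IN=(all ⊤)   OUT=(all ⊤)
  B1:   IN=(all ⊤)   OUT={a:-, e:+; rest ⊤}
  B2:   IN={a:-, e:+; rest ⊤}   OUT={a:-, d:+, e:+; rest ⊤}
  B3:   IN={a:-, d:+, e:+; rest ⊤}   OUT={a:-, d:+, e:0; rest ⊤}
  B4:   IN={a:-, d:+, e:0; rest ⊤}   OUT={a:-, d:+, e:0; rest ⊤}
  B5:   IN={a:-, d:+, e:0; rest ⊤}   OUT={a:-, d:+, e:0; rest ⊤}
  B6:   IN={a:-, d:+; rest ⊤}   OUT={a:-, d:+; rest ⊤}
  B7:   IN={a:-, d:+; rest ⊤}   OUT={a:+, d:+; rest ⊤}

Merge at B2: IN[B2] = OUT[B1] = {a: -, b: ⊤, c: ⊤, d: ⊤, e: +, f: ⊤}
Applying B2's transfer function to that IN value gives OUT[B2] (row B2 above).

Answer: {a: -, b: ⊤, c: ⊤, d: +, e: +, f: ⊤}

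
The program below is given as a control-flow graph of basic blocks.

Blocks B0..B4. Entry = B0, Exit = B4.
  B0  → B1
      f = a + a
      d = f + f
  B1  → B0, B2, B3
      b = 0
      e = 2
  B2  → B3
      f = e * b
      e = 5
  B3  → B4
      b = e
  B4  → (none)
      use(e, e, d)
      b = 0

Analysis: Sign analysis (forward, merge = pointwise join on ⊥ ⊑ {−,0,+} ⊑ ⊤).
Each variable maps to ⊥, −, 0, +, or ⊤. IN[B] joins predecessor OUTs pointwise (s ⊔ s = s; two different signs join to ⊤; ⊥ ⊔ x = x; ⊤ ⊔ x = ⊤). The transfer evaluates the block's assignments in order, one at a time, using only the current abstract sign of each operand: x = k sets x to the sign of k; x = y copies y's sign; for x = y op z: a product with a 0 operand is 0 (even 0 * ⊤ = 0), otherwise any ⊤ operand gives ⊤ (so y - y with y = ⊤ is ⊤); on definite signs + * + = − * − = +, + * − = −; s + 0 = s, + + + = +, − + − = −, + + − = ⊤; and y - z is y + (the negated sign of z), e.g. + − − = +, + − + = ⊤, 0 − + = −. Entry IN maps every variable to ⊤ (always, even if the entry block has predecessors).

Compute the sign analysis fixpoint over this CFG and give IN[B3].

Answer: {a: ⊤, b: 0, c: ⊤, d: ⊤, e: +, f: ⊤}

Trace:
Converged values:
  B0:   IN=(all ⊤)   OUT=(all ⊤)
  B1:   IN=(all ⊤)   OUT={b:0, e:+; rest ⊤}
  B2:   IN={b:0, e:+; rest ⊤}   OUT={b:0, e:+, f:0; rest ⊤}
  B3:   IN={b:0, e:+; rest ⊤}   OUT={b:+, e:+; rest ⊤}
  B4:   IN={b:+, e:+; rest ⊤}   OUT={b:0, e:+; rest ⊤}

Merge at B3: IN[B3] = OUT[B1] ⊔ OUT[B2] = {a: ⊤, b: 0, c: ⊤, d: ⊤, e: +, f: ⊤}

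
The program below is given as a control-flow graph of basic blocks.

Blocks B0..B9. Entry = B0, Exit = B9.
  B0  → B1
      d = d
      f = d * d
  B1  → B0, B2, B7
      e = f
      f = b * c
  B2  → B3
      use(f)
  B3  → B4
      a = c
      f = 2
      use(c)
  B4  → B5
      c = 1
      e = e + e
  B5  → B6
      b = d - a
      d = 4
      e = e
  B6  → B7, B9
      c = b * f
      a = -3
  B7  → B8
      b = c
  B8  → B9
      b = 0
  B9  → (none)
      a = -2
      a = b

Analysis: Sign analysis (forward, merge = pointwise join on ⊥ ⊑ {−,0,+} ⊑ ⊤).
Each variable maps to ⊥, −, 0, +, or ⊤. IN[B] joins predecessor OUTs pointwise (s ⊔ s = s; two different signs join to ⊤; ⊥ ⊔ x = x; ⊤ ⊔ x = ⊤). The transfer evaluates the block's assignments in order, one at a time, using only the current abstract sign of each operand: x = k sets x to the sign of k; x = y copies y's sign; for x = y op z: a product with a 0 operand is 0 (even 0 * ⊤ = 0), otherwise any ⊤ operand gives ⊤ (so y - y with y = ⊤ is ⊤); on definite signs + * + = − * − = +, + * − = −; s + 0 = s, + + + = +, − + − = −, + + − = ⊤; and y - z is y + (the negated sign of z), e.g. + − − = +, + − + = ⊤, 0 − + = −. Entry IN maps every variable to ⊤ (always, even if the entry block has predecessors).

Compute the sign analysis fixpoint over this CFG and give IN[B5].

Answer: {a: ⊤, b: ⊤, c: +, d: ⊤, e: ⊤, f: +}

Working:
Converged values:
  B0: | IN=(all ⊤) | OUT=(all ⊤)
  B1: | IN=(all ⊤) | OUT=(all ⊤)
  B2: | IN=(all ⊤) | OUT=(all ⊤)
  B3: | IN=(all ⊤) | OUT={f:+; rest ⊤}
  B4: | IN={f:+; rest ⊤} | OUT={c:+, f:+; rest ⊤}
  B5: | IN={c:+, f:+; rest ⊤} | OUT={c:+, d:+, f:+; rest ⊤}
  B6: | IN={c:+, d:+, f:+; rest ⊤} | OUT={a:-, d:+, f:+; rest ⊤}
  B7: | IN=(all ⊤) | OUT=(all ⊤)
  B8: | IN=(all ⊤) | OUT={b:0; rest ⊤}
  B9: | IN=(all ⊤) | OUT=(all ⊤)

Merge at B5: IN[B5] = OUT[B4] = {a: ⊤, b: ⊤, c: +, d: ⊤, e: ⊤, f: +}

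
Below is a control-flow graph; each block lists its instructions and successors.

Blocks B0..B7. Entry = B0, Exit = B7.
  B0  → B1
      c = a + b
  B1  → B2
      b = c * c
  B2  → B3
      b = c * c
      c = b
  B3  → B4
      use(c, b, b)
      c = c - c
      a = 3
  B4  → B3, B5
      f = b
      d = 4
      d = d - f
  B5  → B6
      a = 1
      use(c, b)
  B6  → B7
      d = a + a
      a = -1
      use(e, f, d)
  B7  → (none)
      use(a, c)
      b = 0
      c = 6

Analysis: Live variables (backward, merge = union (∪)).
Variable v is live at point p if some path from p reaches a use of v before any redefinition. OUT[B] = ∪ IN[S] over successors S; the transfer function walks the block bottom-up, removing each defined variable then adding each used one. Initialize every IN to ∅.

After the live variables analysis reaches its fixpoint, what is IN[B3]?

Per-block solution:
  B0:   IN={a, b, e}   OUT={c, e}
  B1:   IN={c, e}   OUT={c, e}
  B2:   IN={c, e}   OUT={b, c, e}
  B3:   IN={b, c, e}   OUT={b, c, e}
  B4:   IN={b, c, e}   OUT={b, c, e, f}
  B5:   IN={b, c, e, f}   OUT={a, c, e, f}
  B6:   IN={a, c, e, f}   OUT={a, c}
  B7:   IN={a, c}   OUT={}

Merge at B3: OUT[B3] = IN[B4] = {b, c, e}
Applying B3's transfer function to that OUT value gives IN[B3] (row B3 above).

Answer: {b, c, e}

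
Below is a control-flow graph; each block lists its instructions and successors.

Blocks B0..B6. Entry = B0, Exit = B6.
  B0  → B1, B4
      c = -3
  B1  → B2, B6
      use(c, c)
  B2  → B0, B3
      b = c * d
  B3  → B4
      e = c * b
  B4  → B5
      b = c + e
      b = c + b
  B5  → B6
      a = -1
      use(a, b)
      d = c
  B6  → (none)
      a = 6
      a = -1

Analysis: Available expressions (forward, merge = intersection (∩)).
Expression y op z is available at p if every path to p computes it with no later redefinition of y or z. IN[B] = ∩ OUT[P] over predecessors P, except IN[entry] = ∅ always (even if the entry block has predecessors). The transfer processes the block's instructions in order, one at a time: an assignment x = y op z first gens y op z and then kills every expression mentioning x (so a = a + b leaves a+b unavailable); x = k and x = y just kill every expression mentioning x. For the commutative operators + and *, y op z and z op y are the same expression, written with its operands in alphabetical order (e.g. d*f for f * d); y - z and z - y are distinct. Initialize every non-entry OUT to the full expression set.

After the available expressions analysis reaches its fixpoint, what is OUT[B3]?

Answer: {b*c, c*d}

Derivation:
Fixpoint table:
  B0: | IN={} | OUT={}
  B1: | IN={} | OUT={}
  B2: | IN={} | OUT={c*d}
  B3: | IN={c*d} | OUT={b*c, c*d}
  B4: | IN={} | OUT={c+e}
  B5: | IN={c+e} | OUT={c+e}
  B6: | IN={} | OUT={}

Merge at B3: IN[B3] = OUT[B2] = {c*d}
Applying B3's transfer function to that IN value gives OUT[B3] (row B3 above).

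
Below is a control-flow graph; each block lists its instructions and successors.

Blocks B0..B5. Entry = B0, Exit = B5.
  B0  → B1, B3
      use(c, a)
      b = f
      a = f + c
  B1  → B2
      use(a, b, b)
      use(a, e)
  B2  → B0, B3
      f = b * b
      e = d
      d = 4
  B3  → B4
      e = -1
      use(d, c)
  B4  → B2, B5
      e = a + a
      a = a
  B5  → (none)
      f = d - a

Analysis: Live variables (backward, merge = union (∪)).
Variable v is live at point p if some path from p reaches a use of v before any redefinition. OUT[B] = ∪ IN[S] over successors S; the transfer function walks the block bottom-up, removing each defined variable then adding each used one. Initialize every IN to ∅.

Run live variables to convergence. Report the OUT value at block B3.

Answer: {a, b, c, d}

Derivation:
Converged values:
  B0:  IN={a, c, d, e, f}  OUT={a, b, c, d, e}
  B1:  IN={a, b, c, d, e}  OUT={a, b, c, d}
  B2:  IN={a, b, c, d}  OUT={a, b, c, d, e, f}
  B3:  IN={a, b, c, d}  OUT={a, b, c, d}
  B4:  IN={a, b, c, d}  OUT={a, b, c, d}
  B5:  IN={a, d}  OUT={}

Merge at B3: OUT[B3] = IN[B4] = {a, b, c, d}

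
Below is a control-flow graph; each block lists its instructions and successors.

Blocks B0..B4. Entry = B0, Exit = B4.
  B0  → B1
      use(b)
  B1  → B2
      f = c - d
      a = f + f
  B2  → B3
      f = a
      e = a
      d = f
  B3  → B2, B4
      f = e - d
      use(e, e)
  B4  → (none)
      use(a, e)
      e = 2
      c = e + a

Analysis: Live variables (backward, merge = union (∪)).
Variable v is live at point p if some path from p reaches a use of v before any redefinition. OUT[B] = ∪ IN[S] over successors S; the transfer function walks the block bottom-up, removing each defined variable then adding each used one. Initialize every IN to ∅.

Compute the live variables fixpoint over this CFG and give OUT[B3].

Answer: {a, e}

Derivation:
Converged values:
  B0:   IN={b, c, d}   OUT={c, d}
  B1:   IN={c, d}   OUT={a}
  B2:   IN={a}   OUT={a, d, e}
  B3:   IN={a, d, e}   OUT={a, e}
  B4:   IN={a, e}   OUT={}

Merge at B3: OUT[B3] = IN[B2] ⊔ IN[B4] = {a, e}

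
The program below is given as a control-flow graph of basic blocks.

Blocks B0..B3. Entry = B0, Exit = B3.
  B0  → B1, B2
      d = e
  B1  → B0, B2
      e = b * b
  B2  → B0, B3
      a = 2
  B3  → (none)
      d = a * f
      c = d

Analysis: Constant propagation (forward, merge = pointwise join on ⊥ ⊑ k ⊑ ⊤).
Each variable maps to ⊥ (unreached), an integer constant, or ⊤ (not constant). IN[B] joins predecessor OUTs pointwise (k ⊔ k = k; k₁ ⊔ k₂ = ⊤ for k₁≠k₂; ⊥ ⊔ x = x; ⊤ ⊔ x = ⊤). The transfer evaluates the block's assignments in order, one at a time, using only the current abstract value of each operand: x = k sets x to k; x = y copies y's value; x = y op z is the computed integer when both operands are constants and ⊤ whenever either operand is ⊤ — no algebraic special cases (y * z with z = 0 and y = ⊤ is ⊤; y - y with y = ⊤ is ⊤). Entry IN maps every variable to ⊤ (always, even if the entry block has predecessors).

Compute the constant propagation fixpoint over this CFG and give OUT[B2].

Converged values:
  B0:  IN=(all ⊤)  OUT=(all ⊤)
  B1:  IN=(all ⊤)  OUT=(all ⊤)
  B2:  IN=(all ⊤)  OUT={a:2; rest ⊤}
  B3:  IN={a:2; rest ⊤}  OUT={a:2; rest ⊤}

Merge at B2: IN[B2] = OUT[B0] ⊔ OUT[B1] = {a: ⊤, b: ⊤, c: ⊤, d: ⊤, e: ⊤, f: ⊤}
Applying B2's transfer function to that IN value gives OUT[B2] (row B2 above).

Answer: {a: 2, b: ⊤, c: ⊤, d: ⊤, e: ⊤, f: ⊤}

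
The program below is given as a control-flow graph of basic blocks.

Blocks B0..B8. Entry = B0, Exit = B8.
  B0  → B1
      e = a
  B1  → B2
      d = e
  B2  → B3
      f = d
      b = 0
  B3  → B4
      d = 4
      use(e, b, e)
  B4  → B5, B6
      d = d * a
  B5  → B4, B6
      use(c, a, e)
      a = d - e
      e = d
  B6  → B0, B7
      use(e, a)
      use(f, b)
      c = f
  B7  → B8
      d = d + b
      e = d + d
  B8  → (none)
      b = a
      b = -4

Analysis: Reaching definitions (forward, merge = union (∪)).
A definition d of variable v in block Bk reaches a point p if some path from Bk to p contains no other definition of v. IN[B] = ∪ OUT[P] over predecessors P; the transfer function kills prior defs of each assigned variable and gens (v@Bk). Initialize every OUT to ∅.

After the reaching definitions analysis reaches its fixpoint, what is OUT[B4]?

Answer: {a@B5, b@B2, c@B6, d@B4, e@B0, e@B5, f@B2}

Derivation:
Fixpoint table:
  B0:   IN={a@B5, b@B2, c@B6, d@B4, e@B0, e@B5, f@B2}   OUT={a@B5, b@B2, c@B6, d@B4, e@B0, f@B2}
  B1:   IN={a@B5, b@B2, c@B6, d@B4, e@B0, f@B2}   OUT={a@B5, b@B2, c@B6, d@B1, e@B0, f@B2}
  B2:   IN={a@B5, b@B2, c@B6, d@B1, e@B0, f@B2}   OUT={a@B5, b@B2, c@B6, d@B1, e@B0, f@B2}
  B3:   IN={a@B5, b@B2, c@B6, d@B1, e@B0, f@B2}   OUT={a@B5, b@B2, c@B6, d@B3, e@B0, f@B2}
  B4:   IN={a@B5, b@B2, c@B6, d@B3, d@B4, e@B0, e@B5, f@B2}   OUT={a@B5, b@B2, c@B6, d@B4, e@B0, e@B5, f@B2}
  B5:   IN={a@B5, b@B2, c@B6, d@B4, e@B0, e@B5, f@B2}   OUT={a@B5, b@B2, c@B6, d@B4, e@B5, f@B2}
  B6:   IN={a@B5, b@B2, c@B6, d@B4, e@B0, e@B5, f@B2}   OUT={a@B5, b@B2, c@B6, d@B4, e@B0, e@B5, f@B2}
  B7:   IN={a@B5, b@B2, c@B6, d@B4, e@B0, e@B5, f@B2}   OUT={a@B5, b@B2, c@B6, d@B7, e@B7, f@B2}
  B8:   IN={a@B5, b@B2, c@B6, d@B7, e@B7, f@B2}   OUT={a@B5, b@B8, c@B6, d@B7, e@B7, f@B2}

Merge at B4: IN[B4] = OUT[B3] ⊔ OUT[B5] = {a@B5, b@B2, c@B6, d@B3, d@B4, e@B0, e@B5, f@B2}
Applying B4's transfer function to that IN value gives OUT[B4] (row B4 above).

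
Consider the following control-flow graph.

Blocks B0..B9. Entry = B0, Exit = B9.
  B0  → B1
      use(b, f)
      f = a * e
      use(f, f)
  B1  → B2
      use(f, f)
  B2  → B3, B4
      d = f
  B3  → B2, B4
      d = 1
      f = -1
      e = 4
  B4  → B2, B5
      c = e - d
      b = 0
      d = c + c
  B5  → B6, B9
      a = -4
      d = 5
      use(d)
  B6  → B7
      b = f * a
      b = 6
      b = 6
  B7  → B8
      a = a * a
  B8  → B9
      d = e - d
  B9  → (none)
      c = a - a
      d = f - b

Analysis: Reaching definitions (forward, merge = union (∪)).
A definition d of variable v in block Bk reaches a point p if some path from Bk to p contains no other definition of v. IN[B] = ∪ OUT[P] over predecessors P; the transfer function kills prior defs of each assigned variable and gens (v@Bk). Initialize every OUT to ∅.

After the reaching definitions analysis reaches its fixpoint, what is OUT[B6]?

Per-block solution:
  B0:   IN={}   OUT={f@B0}
  B1:   IN={f@B0}   OUT={f@B0}
  B2:   IN={b@B4, c@B4, d@B3, d@B4, e@B3, f@B0, f@B3}   OUT={b@B4, c@B4, d@B2, e@B3, f@B0, f@B3}
  B3:   IN={b@B4, c@B4, d@B2, e@B3, f@B0, f@B3}   OUT={b@B4, c@B4, d@B3, e@B3, f@B3}
  B4:   IN={b@B4, c@B4, d@B2, d@B3, e@B3, f@B0, f@B3}   OUT={b@B4, c@B4, d@B4, e@B3, f@B0, f@B3}
  B5:   IN={b@B4, c@B4, d@B4, e@B3, f@B0, f@B3}   OUT={a@B5, b@B4, c@B4, d@B5, e@B3, f@B0, f@B3}
  B6:   IN={a@B5, b@B4, c@B4, d@B5, e@B3, f@B0, f@B3}   OUT={a@B5, b@B6, c@B4, d@B5, e@B3, f@B0, f@B3}
  B7:   IN={a@B5, b@B6, c@B4, d@B5, e@B3, f@B0, f@B3}   OUT={a@B7, b@B6, c@B4, d@B5, e@B3, f@B0, f@B3}
  B8:   IN={a@B7, b@B6, c@B4, d@B5, e@B3, f@B0, f@B3}   OUT={a@B7, b@B6, c@B4, d@B8, e@B3, f@B0, f@B3}
  B9:   IN={a@B5, a@B7, b@B4, b@B6, c@B4, d@B5, d@B8, e@B3, f@B0, f@B3}   OUT={a@B5, a@B7, b@B4, b@B6, c@B9, d@B9, e@B3, f@B0, f@B3}

Merge at B6: IN[B6] = OUT[B5] = {a@B5, b@B4, c@B4, d@B5, e@B3, f@B0, f@B3}
Applying B6's transfer function to that IN value gives OUT[B6] (row B6 above).

Answer: {a@B5, b@B6, c@B4, d@B5, e@B3, f@B0, f@B3}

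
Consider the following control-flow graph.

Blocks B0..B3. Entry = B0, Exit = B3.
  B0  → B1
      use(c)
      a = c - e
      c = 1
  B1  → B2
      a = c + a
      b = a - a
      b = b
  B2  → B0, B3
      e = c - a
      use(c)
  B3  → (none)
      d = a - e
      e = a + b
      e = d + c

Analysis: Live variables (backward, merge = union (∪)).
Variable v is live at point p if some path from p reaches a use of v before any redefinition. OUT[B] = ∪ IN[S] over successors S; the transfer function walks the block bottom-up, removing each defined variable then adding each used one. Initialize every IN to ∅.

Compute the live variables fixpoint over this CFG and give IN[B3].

Answer: {a, b, c, e}

Derivation:
Converged values:
  B0: | IN={c, e} | OUT={a, c}
  B1: | IN={a, c} | OUT={a, b, c}
  B2: | IN={a, b, c} | OUT={a, b, c, e}
  B3: | IN={a, b, c, e} | OUT={}

B3 is the boundary node: OUT[B3] = {}
Applying B3's transfer function to that OUT value gives IN[B3] (row B3 above).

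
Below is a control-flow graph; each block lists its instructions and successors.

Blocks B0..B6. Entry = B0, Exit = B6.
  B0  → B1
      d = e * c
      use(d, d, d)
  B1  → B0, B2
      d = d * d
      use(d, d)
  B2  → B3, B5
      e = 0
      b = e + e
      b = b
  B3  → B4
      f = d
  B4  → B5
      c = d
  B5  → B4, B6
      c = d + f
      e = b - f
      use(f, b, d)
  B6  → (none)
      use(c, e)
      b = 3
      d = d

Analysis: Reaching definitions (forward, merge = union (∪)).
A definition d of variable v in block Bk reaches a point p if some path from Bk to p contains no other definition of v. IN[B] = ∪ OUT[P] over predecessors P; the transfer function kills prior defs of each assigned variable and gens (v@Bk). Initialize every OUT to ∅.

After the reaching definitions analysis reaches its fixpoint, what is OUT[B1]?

Answer: {d@B1}

Derivation:
Fixpoint table:
  B0: | IN={d@B1} | OUT={d@B0}
  B1: | IN={d@B0} | OUT={d@B1}
  B2: | IN={d@B1} | OUT={b@B2, d@B1, e@B2}
  B3: | IN={b@B2, d@B1, e@B2} | OUT={b@B2, d@B1, e@B2, f@B3}
  B4: | IN={b@B2, c@B5, d@B1, e@B2, e@B5, f@B3} | OUT={b@B2, c@B4, d@B1, e@B2, e@B5, f@B3}
  B5: | IN={b@B2, c@B4, d@B1, e@B2, e@B5, f@B3} | OUT={b@B2, c@B5, d@B1, e@B5, f@B3}
  B6: | IN={b@B2, c@B5, d@B1, e@B5, f@B3} | OUT={b@B6, c@B5, d@B6, e@B5, f@B3}

Merge at B1: IN[B1] = OUT[B0] = {d@B0}
Applying B1's transfer function to that IN value gives OUT[B1] (row B1 above).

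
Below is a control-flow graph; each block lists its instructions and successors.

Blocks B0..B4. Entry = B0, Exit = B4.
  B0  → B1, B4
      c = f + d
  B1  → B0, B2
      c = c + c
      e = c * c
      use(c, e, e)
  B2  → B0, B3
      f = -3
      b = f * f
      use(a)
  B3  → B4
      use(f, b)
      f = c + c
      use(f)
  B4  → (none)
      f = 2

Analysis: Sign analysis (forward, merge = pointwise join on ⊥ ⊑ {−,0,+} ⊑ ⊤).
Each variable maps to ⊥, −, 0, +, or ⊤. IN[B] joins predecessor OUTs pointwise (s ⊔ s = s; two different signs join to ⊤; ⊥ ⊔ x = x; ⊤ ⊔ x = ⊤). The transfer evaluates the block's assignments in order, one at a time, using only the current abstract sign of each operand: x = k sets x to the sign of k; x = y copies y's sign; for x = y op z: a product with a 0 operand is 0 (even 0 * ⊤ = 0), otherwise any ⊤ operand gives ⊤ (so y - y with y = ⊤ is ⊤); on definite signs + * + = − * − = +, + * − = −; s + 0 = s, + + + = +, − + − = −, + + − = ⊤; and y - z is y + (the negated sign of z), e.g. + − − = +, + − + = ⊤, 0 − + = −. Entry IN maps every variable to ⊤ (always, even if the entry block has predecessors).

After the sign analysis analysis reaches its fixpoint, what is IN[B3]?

Answer: {a: ⊤, b: +, c: ⊤, d: ⊤, e: ⊤, f: -}

Derivation:
Fixpoint table:
  B0:   IN=(all ⊤)   OUT=(all ⊤)
  B1:   IN=(all ⊤)   OUT=(all ⊤)
  B2:   IN=(all ⊤)   OUT={b:+, f:-; rest ⊤}
  B3:   IN={b:+, f:-; rest ⊤}   OUT={b:+; rest ⊤}
  B4:   IN=(all ⊤)   OUT={f:+; rest ⊤}

Merge at B3: IN[B3] = OUT[B2] = {a: ⊤, b: +, c: ⊤, d: ⊤, e: ⊤, f: -}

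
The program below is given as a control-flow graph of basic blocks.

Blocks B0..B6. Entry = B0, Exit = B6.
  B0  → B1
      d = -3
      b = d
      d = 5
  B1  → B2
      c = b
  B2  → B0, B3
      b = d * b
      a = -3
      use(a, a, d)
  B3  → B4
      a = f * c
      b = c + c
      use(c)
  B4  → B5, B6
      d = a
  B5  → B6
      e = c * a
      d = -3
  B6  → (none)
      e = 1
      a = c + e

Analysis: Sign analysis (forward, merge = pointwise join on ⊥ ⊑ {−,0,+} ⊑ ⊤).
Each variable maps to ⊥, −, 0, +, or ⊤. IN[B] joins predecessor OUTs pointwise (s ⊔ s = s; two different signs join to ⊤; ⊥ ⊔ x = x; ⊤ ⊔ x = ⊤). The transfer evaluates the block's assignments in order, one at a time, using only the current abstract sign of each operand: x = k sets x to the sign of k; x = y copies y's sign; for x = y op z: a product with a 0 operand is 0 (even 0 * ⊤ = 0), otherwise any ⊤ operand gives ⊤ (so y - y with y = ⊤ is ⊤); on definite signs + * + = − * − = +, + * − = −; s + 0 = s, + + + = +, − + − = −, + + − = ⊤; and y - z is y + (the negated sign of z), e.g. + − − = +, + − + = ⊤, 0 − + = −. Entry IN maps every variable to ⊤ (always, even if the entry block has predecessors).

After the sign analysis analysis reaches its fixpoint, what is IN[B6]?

Converged values:
  B0:  IN=(all ⊤)  OUT={b:-, d:+; rest ⊤}
  B1:  IN={b:-, d:+; rest ⊤}  OUT={b:-, c:-, d:+; rest ⊤}
  B2:  IN={b:-, c:-, d:+; rest ⊤}  OUT={a:-, b:-, c:-, d:+; rest ⊤}
  B3:  IN={a:-, b:-, c:-, d:+; rest ⊤}  OUT={b:-, c:-, d:+; rest ⊤}
  B4:  IN={b:-, c:-, d:+; rest ⊤}  OUT={b:-, c:-; rest ⊤}
  B5:  IN={b:-, c:-; rest ⊤}  OUT={b:-, c:-, d:-; rest ⊤}
  B6:  IN={b:-, c:-; rest ⊤}  OUT={b:-, c:-, e:+; rest ⊤}

Merge at B6: IN[B6] = OUT[B4] ⊔ OUT[B5] = {a: ⊤, b: -, c: -, d: ⊤, e: ⊤, f: ⊤}

Answer: {a: ⊤, b: -, c: -, d: ⊤, e: ⊤, f: ⊤}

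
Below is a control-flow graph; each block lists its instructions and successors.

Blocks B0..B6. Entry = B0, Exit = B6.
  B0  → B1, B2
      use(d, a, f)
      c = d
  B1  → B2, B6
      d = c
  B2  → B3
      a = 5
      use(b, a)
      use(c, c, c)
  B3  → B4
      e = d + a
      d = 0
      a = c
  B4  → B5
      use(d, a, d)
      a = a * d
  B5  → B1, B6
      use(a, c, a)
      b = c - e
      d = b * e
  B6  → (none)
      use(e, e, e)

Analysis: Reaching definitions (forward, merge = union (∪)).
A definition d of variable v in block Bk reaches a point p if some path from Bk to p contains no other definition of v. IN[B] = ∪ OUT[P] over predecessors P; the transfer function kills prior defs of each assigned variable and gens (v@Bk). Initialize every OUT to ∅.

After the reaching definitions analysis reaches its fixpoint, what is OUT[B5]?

Answer: {a@B4, b@B5, c@B0, d@B5, e@B3}

Working:
Converged values:
  B0:  IN={}  OUT={c@B0}
  B1:  IN={a@B4, b@B5, c@B0, d@B5, e@B3}  OUT={a@B4, b@B5, c@B0, d@B1, e@B3}
  B2:  IN={a@B4, b@B5, c@B0, d@B1, e@B3}  OUT={a@B2, b@B5, c@B0, d@B1, e@B3}
  B3:  IN={a@B2, b@B5, c@B0, d@B1, e@B3}  OUT={a@B3, b@B5, c@B0, d@B3, e@B3}
  B4:  IN={a@B3, b@B5, c@B0, d@B3, e@B3}  OUT={a@B4, b@B5, c@B0, d@B3, e@B3}
  B5:  IN={a@B4, b@B5, c@B0, d@B3, e@B3}  OUT={a@B4, b@B5, c@B0, d@B5, e@B3}
  B6:  IN={a@B4, b@B5, c@B0, d@B1, d@B5, e@B3}  OUT={a@B4, b@B5, c@B0, d@B1, d@B5, e@B3}

Merge at B5: IN[B5] = OUT[B4] = {a@B4, b@B5, c@B0, d@B3, e@B3}
Applying B5's transfer function to that IN value gives OUT[B5] (row B5 above).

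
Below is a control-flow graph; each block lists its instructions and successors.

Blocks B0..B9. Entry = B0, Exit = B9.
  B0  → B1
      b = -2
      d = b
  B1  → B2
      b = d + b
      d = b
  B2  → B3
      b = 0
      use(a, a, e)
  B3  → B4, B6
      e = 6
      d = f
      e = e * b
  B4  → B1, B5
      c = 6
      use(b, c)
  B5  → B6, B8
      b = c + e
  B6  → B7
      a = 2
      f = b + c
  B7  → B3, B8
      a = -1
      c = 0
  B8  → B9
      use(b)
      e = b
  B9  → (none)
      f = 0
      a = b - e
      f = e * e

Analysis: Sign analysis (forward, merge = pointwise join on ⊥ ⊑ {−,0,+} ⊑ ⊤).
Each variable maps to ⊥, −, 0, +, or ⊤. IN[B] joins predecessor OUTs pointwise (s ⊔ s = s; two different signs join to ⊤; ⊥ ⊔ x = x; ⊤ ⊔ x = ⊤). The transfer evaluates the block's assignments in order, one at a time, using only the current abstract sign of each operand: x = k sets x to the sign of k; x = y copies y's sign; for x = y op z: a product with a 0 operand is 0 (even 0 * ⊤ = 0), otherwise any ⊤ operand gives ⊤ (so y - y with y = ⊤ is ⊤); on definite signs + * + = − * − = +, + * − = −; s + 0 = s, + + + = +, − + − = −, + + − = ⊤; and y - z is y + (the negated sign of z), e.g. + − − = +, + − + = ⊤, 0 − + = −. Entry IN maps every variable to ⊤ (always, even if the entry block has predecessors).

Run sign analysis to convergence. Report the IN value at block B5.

Converged values:
  B0:   IN=(all ⊤)   OUT={b:-, d:-; rest ⊤}
  B1:   IN=(all ⊤)   OUT=(all ⊤)
  B2:   IN=(all ⊤)   OUT={b:0; rest ⊤}
  B3:   IN=(all ⊤)   OUT=(all ⊤)
  B4:   IN=(all ⊤)   OUT={c:+; rest ⊤}
  B5:   IN={c:+; rest ⊤}   OUT={c:+; rest ⊤}
  B6:   IN=(all ⊤)   OUT={a:+; rest ⊤}
  B7:   IN={a:+; rest ⊤}   OUT={a:-, c:0; rest ⊤}
  B8:   IN=(all ⊤)   OUT=(all ⊤)
  B9:   IN=(all ⊤)   OUT=(all ⊤)

Merge at B5: IN[B5] = OUT[B4] = {a: ⊤, b: ⊤, c: +, d: ⊤, e: ⊤, f: ⊤}

Answer: {a: ⊤, b: ⊤, c: +, d: ⊤, e: ⊤, f: ⊤}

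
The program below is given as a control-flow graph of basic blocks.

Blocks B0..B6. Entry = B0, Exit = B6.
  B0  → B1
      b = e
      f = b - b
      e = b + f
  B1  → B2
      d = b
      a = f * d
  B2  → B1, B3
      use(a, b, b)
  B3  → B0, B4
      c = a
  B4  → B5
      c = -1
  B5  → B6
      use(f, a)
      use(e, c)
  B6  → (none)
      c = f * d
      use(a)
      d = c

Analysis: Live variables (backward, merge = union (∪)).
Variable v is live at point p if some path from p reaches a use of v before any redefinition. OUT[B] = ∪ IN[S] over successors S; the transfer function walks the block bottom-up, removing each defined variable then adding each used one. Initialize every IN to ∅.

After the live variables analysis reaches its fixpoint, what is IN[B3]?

Answer: {a, d, e, f}

Derivation:
Per-block solution:
  B0:  IN={e}  OUT={b, e, f}
  B1:  IN={b, e, f}  OUT={a, b, d, e, f}
  B2:  IN={a, b, d, e, f}  OUT={a, b, d, e, f}
  B3:  IN={a, d, e, f}  OUT={a, d, e, f}
  B4:  IN={a, d, e, f}  OUT={a, c, d, e, f}
  B5:  IN={a, c, d, e, f}  OUT={a, d, f}
  B6:  IN={a, d, f}  OUT={}

Merge at B3: OUT[B3] = IN[B0] ⊔ IN[B4] = {a, d, e, f}
Applying B3's transfer function to that OUT value gives IN[B3] (row B3 above).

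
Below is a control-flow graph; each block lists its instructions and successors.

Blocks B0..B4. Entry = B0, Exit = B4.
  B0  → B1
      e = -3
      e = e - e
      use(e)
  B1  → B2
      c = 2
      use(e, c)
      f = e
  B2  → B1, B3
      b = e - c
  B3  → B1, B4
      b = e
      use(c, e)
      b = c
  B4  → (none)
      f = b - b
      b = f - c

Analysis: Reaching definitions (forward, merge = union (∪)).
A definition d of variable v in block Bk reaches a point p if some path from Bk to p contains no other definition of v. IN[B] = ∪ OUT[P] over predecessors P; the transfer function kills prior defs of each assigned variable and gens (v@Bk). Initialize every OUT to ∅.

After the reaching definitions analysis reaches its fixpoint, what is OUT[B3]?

Converged values:
  B0:   IN={}   OUT={e@B0}
  B1:   IN={b@B2, b@B3, c@B1, e@B0, f@B1}   OUT={b@B2, b@B3, c@B1, e@B0, f@B1}
  B2:   IN={b@B2, b@B3, c@B1, e@B0, f@B1}   OUT={b@B2, c@B1, e@B0, f@B1}
  B3:   IN={b@B2, c@B1, e@B0, f@B1}   OUT={b@B3, c@B1, e@B0, f@B1}
  B4:   IN={b@B3, c@B1, e@B0, f@B1}   OUT={b@B4, c@B1, e@B0, f@B4}

Merge at B3: IN[B3] = OUT[B2] = {b@B2, c@B1, e@B0, f@B1}
Applying B3's transfer function to that IN value gives OUT[B3] (row B3 above).

Answer: {b@B3, c@B1, e@B0, f@B1}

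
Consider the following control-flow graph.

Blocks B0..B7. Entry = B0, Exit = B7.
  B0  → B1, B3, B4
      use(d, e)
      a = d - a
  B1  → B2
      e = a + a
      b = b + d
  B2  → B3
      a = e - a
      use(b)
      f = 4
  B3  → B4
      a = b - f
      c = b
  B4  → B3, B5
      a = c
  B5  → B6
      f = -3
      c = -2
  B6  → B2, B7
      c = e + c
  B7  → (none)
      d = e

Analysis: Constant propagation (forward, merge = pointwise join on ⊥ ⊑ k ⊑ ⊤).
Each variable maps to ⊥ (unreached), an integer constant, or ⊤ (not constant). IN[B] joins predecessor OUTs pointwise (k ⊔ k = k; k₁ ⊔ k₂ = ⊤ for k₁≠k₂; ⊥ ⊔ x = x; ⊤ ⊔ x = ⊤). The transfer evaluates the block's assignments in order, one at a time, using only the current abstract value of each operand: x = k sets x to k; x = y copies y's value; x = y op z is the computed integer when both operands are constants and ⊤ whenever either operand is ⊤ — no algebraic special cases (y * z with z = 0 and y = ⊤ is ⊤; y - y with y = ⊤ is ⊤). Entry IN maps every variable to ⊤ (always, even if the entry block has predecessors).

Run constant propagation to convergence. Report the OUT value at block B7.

Answer: {a: ⊤, b: ⊤, c: ⊤, d: ⊤, e: ⊤, f: -3}

Derivation:
Converged values:
  B0: | IN=(all ⊤) | OUT=(all ⊤)
  B1: | IN=(all ⊤) | OUT=(all ⊤)
  B2: | IN=(all ⊤) | OUT={f:4; rest ⊤}
  B3: | IN=(all ⊤) | OUT=(all ⊤)
  B4: | IN=(all ⊤) | OUT=(all ⊤)
  B5: | IN=(all ⊤) | OUT={c:-2, f:-3; rest ⊤}
  B6: | IN={c:-2, f:-3; rest ⊤} | OUT={f:-3; rest ⊤}
  B7: | IN={f:-3; rest ⊤} | OUT={f:-3; rest ⊤}

Merge at B7: IN[B7] = OUT[B6] = {a: ⊤, b: ⊤, c: ⊤, d: ⊤, e: ⊤, f: -3}
Applying B7's transfer function to that IN value gives OUT[B7] (row B7 above).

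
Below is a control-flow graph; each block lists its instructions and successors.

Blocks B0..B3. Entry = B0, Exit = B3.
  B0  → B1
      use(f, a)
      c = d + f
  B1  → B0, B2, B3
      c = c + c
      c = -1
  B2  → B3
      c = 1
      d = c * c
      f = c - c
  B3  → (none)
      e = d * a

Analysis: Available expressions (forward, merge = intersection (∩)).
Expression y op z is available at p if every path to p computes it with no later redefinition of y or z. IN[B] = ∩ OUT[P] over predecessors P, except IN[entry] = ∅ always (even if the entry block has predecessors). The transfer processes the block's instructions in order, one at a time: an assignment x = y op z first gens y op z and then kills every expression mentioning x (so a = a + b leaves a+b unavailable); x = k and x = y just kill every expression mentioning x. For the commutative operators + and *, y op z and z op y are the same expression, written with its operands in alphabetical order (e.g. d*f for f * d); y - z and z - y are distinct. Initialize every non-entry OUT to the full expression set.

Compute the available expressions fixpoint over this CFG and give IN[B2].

Per-block solution:
  B0: | IN={} | OUT={d+f}
  B1: | IN={d+f} | OUT={d+f}
  B2: | IN={d+f} | OUT={c*c, c-c}
  B3: | IN={} | OUT={a*d}

Merge at B2: IN[B2] = OUT[B1] = {d+f}

Answer: {d+f}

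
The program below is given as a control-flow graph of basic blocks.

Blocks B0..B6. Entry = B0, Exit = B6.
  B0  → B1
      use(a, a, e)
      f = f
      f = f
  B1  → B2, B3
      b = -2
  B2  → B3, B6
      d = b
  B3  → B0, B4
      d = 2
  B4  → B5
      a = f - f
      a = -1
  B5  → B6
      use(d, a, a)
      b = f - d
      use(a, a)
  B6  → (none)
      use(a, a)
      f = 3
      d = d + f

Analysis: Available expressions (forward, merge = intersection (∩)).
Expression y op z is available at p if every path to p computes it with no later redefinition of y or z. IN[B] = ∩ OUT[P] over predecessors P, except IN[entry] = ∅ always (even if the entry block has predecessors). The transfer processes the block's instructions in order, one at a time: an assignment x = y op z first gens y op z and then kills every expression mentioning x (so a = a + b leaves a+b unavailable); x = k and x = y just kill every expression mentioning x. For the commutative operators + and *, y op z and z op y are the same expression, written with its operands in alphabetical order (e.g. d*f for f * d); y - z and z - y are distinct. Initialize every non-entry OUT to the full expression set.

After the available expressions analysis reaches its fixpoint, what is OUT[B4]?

Converged values:
  B0: | IN={} | OUT={}
  B1: | IN={} | OUT={}
  B2: | IN={} | OUT={}
  B3: | IN={} | OUT={}
  B4: | IN={} | OUT={f-f}
  B5: | IN={f-f} | OUT={f-d, f-f}
  B6: | IN={} | OUT={}

Merge at B4: IN[B4] = OUT[B3] = {}
Applying B4's transfer function to that IN value gives OUT[B4] (row B4 above).

Answer: {f-f}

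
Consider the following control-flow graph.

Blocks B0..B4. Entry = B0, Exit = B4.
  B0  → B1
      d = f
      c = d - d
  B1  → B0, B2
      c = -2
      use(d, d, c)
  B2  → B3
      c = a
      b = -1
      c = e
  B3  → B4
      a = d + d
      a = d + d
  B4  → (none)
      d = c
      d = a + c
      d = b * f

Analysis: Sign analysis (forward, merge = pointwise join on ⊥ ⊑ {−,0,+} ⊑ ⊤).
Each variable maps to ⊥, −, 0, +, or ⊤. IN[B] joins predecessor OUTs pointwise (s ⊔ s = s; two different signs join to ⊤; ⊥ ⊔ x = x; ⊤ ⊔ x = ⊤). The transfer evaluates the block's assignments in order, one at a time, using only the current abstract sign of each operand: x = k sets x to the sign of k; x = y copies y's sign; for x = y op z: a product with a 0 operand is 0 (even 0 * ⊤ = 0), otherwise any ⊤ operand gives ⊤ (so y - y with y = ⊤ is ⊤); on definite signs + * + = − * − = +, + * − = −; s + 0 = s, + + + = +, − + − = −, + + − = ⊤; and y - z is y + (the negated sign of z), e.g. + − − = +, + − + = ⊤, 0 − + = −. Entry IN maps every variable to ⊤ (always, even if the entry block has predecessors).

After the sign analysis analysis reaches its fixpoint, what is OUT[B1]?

Answer: {a: ⊤, b: ⊤, c: -, d: ⊤, e: ⊤, f: ⊤}

Derivation:
Per-block solution:
  B0:  IN=(all ⊤)  OUT=(all ⊤)
  B1:  IN=(all ⊤)  OUT={c:-; rest ⊤}
  B2:  IN={c:-; rest ⊤}  OUT={b:-; rest ⊤}
  B3:  IN={b:-; rest ⊤}  OUT={b:-; rest ⊤}
  B4:  IN={b:-; rest ⊤}  OUT={b:-; rest ⊤}

Merge at B1: IN[B1] = OUT[B0] = {a: ⊤, b: ⊤, c: ⊤, d: ⊤, e: ⊤, f: ⊤}
Applying B1's transfer function to that IN value gives OUT[B1] (row B1 above).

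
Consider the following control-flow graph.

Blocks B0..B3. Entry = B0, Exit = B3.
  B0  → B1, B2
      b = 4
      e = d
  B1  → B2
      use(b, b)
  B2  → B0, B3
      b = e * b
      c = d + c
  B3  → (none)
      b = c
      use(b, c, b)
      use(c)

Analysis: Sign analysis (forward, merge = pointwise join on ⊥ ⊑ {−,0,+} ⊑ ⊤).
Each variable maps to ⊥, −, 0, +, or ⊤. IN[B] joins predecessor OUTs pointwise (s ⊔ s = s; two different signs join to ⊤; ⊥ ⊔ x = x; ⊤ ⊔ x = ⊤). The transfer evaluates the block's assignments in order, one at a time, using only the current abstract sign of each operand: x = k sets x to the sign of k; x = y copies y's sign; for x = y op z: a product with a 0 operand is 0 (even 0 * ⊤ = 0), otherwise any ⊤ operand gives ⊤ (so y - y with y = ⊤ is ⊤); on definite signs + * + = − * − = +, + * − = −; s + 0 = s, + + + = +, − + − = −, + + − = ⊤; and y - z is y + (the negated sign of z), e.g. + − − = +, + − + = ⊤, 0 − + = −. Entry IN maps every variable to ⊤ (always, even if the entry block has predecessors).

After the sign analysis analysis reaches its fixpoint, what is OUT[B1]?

Fixpoint table:
  B0: | IN=(all ⊤) | OUT={b:+; rest ⊤}
  B1: | IN={b:+; rest ⊤} | OUT={b:+; rest ⊤}
  B2: | IN={b:+; rest ⊤} | OUT=(all ⊤)
  B3: | IN=(all ⊤) | OUT=(all ⊤)

Merge at B1: IN[B1] = OUT[B0] = {a: ⊤, b: +, c: ⊤, d: ⊤, e: ⊤, f: ⊤}
Applying B1's transfer function to that IN value gives OUT[B1] (row B1 above).

Answer: {a: ⊤, b: +, c: ⊤, d: ⊤, e: ⊤, f: ⊤}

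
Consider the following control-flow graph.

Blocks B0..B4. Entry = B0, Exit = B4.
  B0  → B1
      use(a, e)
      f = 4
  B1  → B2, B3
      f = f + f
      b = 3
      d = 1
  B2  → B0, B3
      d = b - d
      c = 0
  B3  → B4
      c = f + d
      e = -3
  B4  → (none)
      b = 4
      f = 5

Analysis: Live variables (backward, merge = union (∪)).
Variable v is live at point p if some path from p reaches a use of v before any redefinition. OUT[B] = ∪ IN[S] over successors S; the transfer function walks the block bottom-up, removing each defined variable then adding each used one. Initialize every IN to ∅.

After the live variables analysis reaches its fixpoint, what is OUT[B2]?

Answer: {a, d, e, f}

Derivation:
Fixpoint table:
  B0:   IN={a, e}   OUT={a, e, f}
  B1:   IN={a, e, f}   OUT={a, b, d, e, f}
  B2:   IN={a, b, d, e, f}   OUT={a, d, e, f}
  B3:   IN={d, f}   OUT={}
  B4:   IN={}   OUT={}

Merge at B2: OUT[B2] = IN[B0] ⊔ IN[B3] = {a, d, e, f}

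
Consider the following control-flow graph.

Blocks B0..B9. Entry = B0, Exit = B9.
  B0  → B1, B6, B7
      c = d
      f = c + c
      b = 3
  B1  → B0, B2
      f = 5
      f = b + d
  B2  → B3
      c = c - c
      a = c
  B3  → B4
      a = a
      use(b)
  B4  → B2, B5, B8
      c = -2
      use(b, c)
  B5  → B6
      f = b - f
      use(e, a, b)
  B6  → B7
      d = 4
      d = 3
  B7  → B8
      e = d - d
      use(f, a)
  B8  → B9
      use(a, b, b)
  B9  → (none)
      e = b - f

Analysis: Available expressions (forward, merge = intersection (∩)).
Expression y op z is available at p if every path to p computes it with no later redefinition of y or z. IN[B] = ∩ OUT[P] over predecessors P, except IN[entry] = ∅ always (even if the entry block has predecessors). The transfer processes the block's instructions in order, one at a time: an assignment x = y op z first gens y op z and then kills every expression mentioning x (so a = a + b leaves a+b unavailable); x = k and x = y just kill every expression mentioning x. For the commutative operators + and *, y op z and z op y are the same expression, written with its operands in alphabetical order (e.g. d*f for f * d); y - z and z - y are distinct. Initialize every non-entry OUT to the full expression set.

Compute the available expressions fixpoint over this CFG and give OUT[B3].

Answer: {b+d}

Trace:
Per-block solution:
  B0:   IN={}   OUT={c+c}
  B1:   IN={c+c}   OUT={b+d, c+c}
  B2:   IN={b+d}   OUT={b+d}
  B3:   IN={b+d}   OUT={b+d}
  B4:   IN={b+d}   OUT={b+d}
  B5:   IN={b+d}   OUT={b+d}
  B6:   IN={}   OUT={}
  B7:   IN={}   OUT={d-d}
  B8:   IN={}   OUT={}
  B9:   IN={}   OUT={b-f}

Merge at B3: IN[B3] = OUT[B2] = {b+d}
Applying B3's transfer function to that IN value gives OUT[B3] (row B3 above).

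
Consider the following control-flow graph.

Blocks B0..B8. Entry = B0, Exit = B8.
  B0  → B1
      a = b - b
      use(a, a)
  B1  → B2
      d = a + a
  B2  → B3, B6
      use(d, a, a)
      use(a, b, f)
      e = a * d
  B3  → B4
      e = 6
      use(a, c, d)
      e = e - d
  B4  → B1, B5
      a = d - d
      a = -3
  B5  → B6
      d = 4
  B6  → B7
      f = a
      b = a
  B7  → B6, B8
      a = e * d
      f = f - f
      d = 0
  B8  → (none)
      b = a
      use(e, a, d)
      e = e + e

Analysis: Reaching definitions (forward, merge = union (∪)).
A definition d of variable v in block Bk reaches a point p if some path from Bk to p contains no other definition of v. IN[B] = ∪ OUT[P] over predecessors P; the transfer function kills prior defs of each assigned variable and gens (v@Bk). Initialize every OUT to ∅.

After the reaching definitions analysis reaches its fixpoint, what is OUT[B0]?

Per-block solution:
  B0:   IN={}   OUT={a@B0}
  B1:   IN={a@B0, a@B4, d@B1, e@B3}   OUT={a@B0, a@B4, d@B1, e@B3}
  B2:   IN={a@B0, a@B4, d@B1, e@B3}   OUT={a@B0, a@B4, d@B1, e@B2}
  B3:   IN={a@B0, a@B4, d@B1, e@B2}   OUT={a@B0, a@B4, d@B1, e@B3}
  B4:   IN={a@B0, a@B4, d@B1, e@B3}   OUT={a@B4, d@B1, e@B3}
  B5:   IN={a@B4, d@B1, e@B3}   OUT={a@B4, d@B5, e@B3}
  B6:   IN={a@B0, a@B4, a@B7, b@B6, d@B1, d@B5, d@B7, e@B2, e@B3, f@B7}   OUT={a@B0, a@B4, a@B7, b@B6, d@B1, d@B5, d@B7, e@B2, e@B3, f@B6}
  B7:   IN={a@B0, a@B4, a@B7, b@B6, d@B1, d@B5, d@B7, e@B2, e@B3, f@B6}   OUT={a@B7, b@B6, d@B7, e@B2, e@B3, f@B7}
  B8:   IN={a@B7, b@B6, d@B7, e@B2, e@B3, f@B7}   OUT={a@B7, b@B8, d@B7, e@B8, f@B7}

B0 is the boundary node: IN[B0] = {}
Applying B0's transfer function to that IN value gives OUT[B0] (row B0 above).

Answer: {a@B0}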